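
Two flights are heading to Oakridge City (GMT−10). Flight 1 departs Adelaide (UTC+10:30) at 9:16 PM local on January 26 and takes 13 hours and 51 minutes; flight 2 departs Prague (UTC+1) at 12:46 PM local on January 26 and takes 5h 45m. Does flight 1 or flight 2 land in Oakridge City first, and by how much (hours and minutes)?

the second, by 7 hours 6 minutes

Flight 1 in UTC: 9:16 PM − 10:30 = 10:46 AM on Jan 26.
+13 hours and 51 minutes → arrive 12:37 AM UTC on Jan 27.
Flight 2 in UTC: 12:46 PM − 1:00 = 11:46 AM on Jan 26.
+5 hours 45 minutes → arrive 5:31 PM UTC on Jan 26.
Flight 2 lands earlier by 7 hours 6 minutes.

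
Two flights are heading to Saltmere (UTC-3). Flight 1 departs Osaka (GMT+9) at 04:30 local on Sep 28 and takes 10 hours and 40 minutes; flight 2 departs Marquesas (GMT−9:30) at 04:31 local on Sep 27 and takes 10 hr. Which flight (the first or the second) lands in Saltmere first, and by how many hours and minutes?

the second, by 6 hours 9 minutes

Flight 1 in UTC: 04:30 − 9:00 = 19:30 on Sep 27.
+10 hours and 40 minutes → arrive 06:10 UTC on Sep 28.
Flight 2 in UTC: 04:31 + 9:30 = 14:01 on Sep 27.
+10 hours → arrive 00:01 UTC on Sep 28.
Flight 2 lands earlier by 6 hours 9 minutes.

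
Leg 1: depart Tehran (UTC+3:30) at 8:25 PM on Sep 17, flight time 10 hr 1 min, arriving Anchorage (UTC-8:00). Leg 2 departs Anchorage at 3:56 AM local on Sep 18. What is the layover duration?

9 hours

Convert departure to UTC: 8:25 PM − 3:30 = 4:55 PM UTC on Sep 17.
Add 10 hours 1 minute flight time → 2:56 AM UTC (Sep 18).
Anchorage is UTC−8:00, so local arrival = 2:56 AM − 8:00 = 6:56 PM on Sep 17.
Layover = 3:56 AM − 6:56 PM (+1 day) = 9 hours.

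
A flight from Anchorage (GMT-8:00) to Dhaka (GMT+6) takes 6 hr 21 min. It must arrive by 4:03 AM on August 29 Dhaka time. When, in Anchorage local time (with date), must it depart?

7:42 AM on Aug 28

Target arrival in UTC: 4:03 AM − 6:00 = 10:03 PM on Aug 28.
Subtract 6 hours 21 minutes → departure 3:42 PM UTC on Aug 28.
Anchorage is UTC−8:00: 3:42 PM − 8:00 = 7:42 AM on Aug 28.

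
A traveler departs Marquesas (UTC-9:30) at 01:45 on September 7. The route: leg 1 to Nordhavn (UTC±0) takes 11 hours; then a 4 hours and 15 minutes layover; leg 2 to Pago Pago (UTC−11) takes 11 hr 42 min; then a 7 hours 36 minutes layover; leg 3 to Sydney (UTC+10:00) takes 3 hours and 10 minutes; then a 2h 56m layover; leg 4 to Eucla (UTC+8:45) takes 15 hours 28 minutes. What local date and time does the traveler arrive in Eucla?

04:07 on September 10

Convert departure to UTC: 01:45 + 9:30 = 11:15 UTC on Sep 7.
Add 11 hours leg 1 → 22:15 UTC.
Add 4 hours and 15 minutes layover in Nordhavn → 02:30 UTC (Sep 8).
Add 11 hours 42 minutes leg 2 → 14:12 UTC.
Add 7 hours and 36 minutes layover in Pago Pago → 21:48 UTC.
Add 3 hours 10 minutes leg 3 → 00:58 UTC (Sep 9).
Add 2 hours 56 minutes layover in Sydney → 03:54 UTC.
Add 15 hours 28 minutes leg 4 → 19:22 UTC.
Eucla is UTC+8:45, so local arrival = 19:22 + 8:45 = 04:07 on Sep 10.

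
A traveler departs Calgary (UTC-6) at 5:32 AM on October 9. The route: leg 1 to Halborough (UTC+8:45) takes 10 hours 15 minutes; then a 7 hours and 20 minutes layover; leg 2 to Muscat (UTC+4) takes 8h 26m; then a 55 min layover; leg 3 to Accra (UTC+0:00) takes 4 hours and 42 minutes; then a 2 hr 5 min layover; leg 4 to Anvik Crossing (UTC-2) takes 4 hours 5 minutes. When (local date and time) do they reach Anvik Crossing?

Convert departure to UTC: 5:32 AM + 6:00 = 11:32 AM UTC on Oct 9.
Add 10 hours and 15 minutes leg 1 → 9:47 PM UTC.
Add 7 hours 20 minutes layover in Halborough → 5:07 AM UTC (Oct 10).
Add 8 hours 26 minutes leg 2 → 1:33 PM UTC.
Add 55 minutes layover in Muscat → 2:28 PM UTC.
Add 4 hours and 42 minutes leg 3 → 7:10 PM UTC.
Add 2 hours 5 minutes layover in Accra → 9:15 PM UTC.
Add 4 hours 5 minutes leg 4 → 1:20 AM UTC (Oct 11).
Anvik Crossing is UTC−2:00, so local arrival = 1:20 AM − 2:00 = 11:20 PM on Oct 10.

11:20 PM on Oct 10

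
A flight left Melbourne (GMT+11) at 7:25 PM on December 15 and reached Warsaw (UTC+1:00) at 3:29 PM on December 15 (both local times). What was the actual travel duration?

6 hours 4 minutes

Departure in UTC: 7:25 PM − 11:00 = 8:25 AM on Dec 15.
Arrival in UTC: 3:29 PM − 1:00 = 2:29 PM on Dec 15.
Elapsed = 2:29 PM − 8:25 AM = 6 hours 4 minutes.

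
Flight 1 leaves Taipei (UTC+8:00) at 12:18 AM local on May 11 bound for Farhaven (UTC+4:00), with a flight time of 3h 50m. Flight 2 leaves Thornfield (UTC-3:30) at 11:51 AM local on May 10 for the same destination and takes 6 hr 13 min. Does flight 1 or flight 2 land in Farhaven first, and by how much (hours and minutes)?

the first, by 1 hour 26 minutes

Flight 1 in UTC: 12:18 AM − 8:00 = 4:18 PM on May 10.
+3 hours and 50 minutes → arrive 8:08 PM UTC on May 10.
Flight 2 in UTC: 11:51 AM + 3:30 = 3:21 PM on May 10.
+6 hours 13 minutes → arrive 9:34 PM UTC on May 10.
Flight 1 lands earlier by 1 hour 26 minutes.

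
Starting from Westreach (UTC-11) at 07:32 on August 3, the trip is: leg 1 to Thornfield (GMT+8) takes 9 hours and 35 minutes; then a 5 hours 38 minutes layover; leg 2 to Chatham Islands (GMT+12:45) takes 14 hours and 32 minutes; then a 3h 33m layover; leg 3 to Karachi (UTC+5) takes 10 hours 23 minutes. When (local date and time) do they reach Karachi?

19:13 on August 5

Convert departure to UTC: 07:32 + 11:00 = 18:32 UTC on Aug 3.
Add 9 hours and 35 minutes leg 1 → 04:07 UTC (Aug 4).
Add 5 hours 38 minutes layover in Thornfield → 09:45 UTC.
Add 14 hours 32 minutes leg 2 → 00:17 UTC (Aug 5).
Add 3 hours and 33 minutes layover in Chatham Islands → 03:50 UTC.
Add 10 hours and 23 minutes leg 3 → 14:13 UTC.
Karachi is UTC+5:00, so local arrival = 14:13 + 5:00 = 19:13 on Aug 5.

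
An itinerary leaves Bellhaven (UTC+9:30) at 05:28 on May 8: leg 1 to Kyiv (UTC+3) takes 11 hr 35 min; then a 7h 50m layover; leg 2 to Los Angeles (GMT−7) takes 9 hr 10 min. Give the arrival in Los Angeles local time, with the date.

17:33 on May 8

Convert departure to UTC: 05:28 − 9:30 = 19:58 UTC on May 7.
Add 11 hours and 35 minutes leg 1 → 07:33 UTC (May 8).
Add 7 hours and 50 minutes layover in Kyiv → 15:23 UTC.
Add 9 hours 10 minutes leg 2 → 00:33 UTC (May 9).
Los Angeles is UTC−7:00, so local arrival = 00:33 − 7:00 = 17:33 on May 8.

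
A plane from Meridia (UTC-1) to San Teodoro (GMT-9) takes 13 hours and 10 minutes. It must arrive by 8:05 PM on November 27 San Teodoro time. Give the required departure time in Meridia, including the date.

Target arrival in UTC: 8:05 PM + 9:00 = 5:05 AM on Nov 28.
Subtract 13 hours 10 minutes → departure 3:55 PM UTC on Nov 27.
Meridia is UTC−1:00: 3:55 PM − 1:00 = 2:55 PM on Nov 27.

2:55 PM on Nov 27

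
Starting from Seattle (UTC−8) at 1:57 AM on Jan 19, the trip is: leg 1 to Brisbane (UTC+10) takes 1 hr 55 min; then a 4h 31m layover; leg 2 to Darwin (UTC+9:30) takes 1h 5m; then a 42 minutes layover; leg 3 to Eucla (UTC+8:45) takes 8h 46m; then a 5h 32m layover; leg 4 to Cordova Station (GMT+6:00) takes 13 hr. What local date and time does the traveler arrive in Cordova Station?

Convert departure to UTC: 1:57 AM + 8:00 = 9:57 AM UTC on Jan 19.
Add 1 hour 55 minutes leg 1 → 11:52 AM UTC.
Add 4 hours and 31 minutes layover in Brisbane → 4:23 PM UTC.
Add 1 hour and 5 minutes leg 2 → 5:28 PM UTC.
Add 42 minutes layover in Darwin → 6:10 PM UTC.
Add 8 hours and 46 minutes leg 3 → 2:56 AM UTC (Jan 20).
Add 5 hours and 32 minutes layover in Eucla → 8:28 AM UTC.
Add 13 hours leg 4 → 9:28 PM UTC.
Cordova Station is UTC+6:00, so local arrival = 9:28 PM + 6:00 = 3:28 AM on Jan 21.

3:28 AM on Jan 21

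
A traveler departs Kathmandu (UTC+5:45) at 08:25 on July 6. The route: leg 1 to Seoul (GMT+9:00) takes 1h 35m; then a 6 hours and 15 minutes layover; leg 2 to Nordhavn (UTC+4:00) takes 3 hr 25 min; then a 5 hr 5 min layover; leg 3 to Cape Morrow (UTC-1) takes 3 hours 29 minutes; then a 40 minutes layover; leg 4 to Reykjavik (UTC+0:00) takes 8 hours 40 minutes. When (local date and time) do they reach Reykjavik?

Convert departure to UTC: 08:25 − 5:45 = 02:40 UTC on Jul 6.
Add 1 hour and 35 minutes leg 1 → 04:15 UTC.
Add 6 hours and 15 minutes layover in Seoul → 10:30 UTC.
Add 3 hours and 25 minutes leg 2 → 13:55 UTC.
Add 5 hours and 5 minutes layover in Nordhavn → 19:00 UTC.
Add 3 hours and 29 minutes leg 3 → 22:29 UTC.
Add 40 minutes layover in Cape Morrow → 23:09 UTC.
Add 8 hours and 40 minutes leg 4 → 07:49 UTC (Jul 7).
Reykjavik is UTC+0, so local arrival is the same: 07:49 on Jul 7.

07:49 on July 7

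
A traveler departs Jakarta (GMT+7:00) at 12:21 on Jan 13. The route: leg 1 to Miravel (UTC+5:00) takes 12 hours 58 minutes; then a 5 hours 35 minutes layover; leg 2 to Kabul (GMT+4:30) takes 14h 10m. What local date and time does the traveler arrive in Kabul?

18:34 on January 14

Convert departure to UTC: 12:21 − 7:00 = 05:21 UTC on Jan 13.
Add 12 hours 58 minutes leg 1 → 18:19 UTC.
Add 5 hours and 35 minutes layover in Miravel → 23:54 UTC.
Add 14 hours and 10 minutes leg 2 → 14:04 UTC (Jan 14).
Kabul is UTC+4:30, so local arrival = 14:04 + 4:30 = 18:34 on Jan 14.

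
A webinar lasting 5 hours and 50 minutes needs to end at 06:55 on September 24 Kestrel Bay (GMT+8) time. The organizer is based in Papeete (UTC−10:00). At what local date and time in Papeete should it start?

07:05 on September 23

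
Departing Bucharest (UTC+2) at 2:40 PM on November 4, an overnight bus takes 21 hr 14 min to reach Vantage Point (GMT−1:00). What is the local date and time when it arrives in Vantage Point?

8:54 AM on Nov 5

Convert departure to UTC: 2:40 PM − 2:00 = 12:40 PM UTC on Nov 4.
Add 21 hours and 14 minutes travel time → 9:54 AM UTC (Nov 5).
Vantage Point is UTC−1:00, so local arrival = 9:54 AM − 1:00 = 8:54 AM on Nov 5.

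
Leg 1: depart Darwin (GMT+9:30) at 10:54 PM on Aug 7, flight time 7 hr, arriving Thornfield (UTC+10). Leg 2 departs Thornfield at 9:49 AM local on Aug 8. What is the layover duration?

3 hours 25 minutes

Convert departure to UTC: 10:54 PM − 9:30 = 1:24 PM UTC on Aug 7.
Add 7 hours flight time → 8:24 PM UTC.
Thornfield is UTC+10:00, so local arrival = 8:24 PM + 10:00 = 6:24 AM on Aug 8.
Layover = 9:49 AM − 6:24 AM = 3 hours 25 minutes.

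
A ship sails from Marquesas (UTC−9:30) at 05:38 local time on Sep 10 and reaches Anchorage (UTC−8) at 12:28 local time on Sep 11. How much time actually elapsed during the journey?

29 hours 20 minutes

Anchorage is 1:30 ahead of Marquesas.
Clock-face elapsed time (ignoring zones) is 30 hours 50 minutes.
Actual elapsed = 30 hours 50 minutes − 1:30 = 29 hours 20 minutes.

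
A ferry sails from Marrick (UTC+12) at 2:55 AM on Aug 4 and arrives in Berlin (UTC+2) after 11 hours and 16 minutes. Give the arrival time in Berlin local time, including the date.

Berlin is 10:00 behind Marrick.
After 11 hours 16 minutes it is 2:11 PM in Marrick.
Shift by the zone difference: 2:11 PM − 10:00 = 4:11 AM on Aug 4 in Berlin.

4:11 AM on August 4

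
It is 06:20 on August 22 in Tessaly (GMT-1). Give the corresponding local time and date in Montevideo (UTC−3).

04:20 on Aug 22

In UTC: 06:20 + 1:00 = 07:20 on Aug 22.
Montevideo is UTC−3:00: 07:20 − 3:00 = 04:20 on Aug 22.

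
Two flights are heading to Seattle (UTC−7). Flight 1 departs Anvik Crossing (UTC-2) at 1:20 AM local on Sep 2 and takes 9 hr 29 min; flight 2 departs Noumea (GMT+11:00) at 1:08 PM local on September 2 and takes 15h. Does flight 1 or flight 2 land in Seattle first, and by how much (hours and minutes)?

the first, by 4 hours 19 minutes

Flight 1 in UTC: 1:20 AM + 2:00 = 3:20 AM on Sep 2.
+9 hours and 29 minutes → arrive 12:49 PM UTC on Sep 2.
Flight 2 in UTC: 1:08 PM − 11:00 = 2:08 AM on Sep 2.
+15 hours → arrive 5:08 PM UTC on Sep 2.
Flight 1 lands earlier by 4 hours 19 minutes.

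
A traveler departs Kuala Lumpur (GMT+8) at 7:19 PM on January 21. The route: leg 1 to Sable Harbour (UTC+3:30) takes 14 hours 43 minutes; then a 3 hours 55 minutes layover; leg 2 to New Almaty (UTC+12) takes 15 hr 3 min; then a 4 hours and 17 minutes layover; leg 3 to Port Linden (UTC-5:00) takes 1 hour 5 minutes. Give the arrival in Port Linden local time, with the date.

9:22 PM on Jan 22

Convert departure to UTC: 7:19 PM − 8:00 = 11:19 AM UTC on Jan 21.
Add 14 hours 43 minutes leg 1 → 2:02 AM UTC (Jan 22).
Add 3 hours 55 minutes layover in Sable Harbour → 5:57 AM UTC.
Add 15 hours 3 minutes leg 2 → 9:00 PM UTC.
Add 4 hours 17 minutes layover in New Almaty → 1:17 AM UTC (Jan 23).
Add 1 hour 5 minutes leg 3 → 2:22 AM UTC.
Port Linden is UTC−5:00, so local arrival = 2:22 AM − 5:00 = 9:22 PM on Jan 22.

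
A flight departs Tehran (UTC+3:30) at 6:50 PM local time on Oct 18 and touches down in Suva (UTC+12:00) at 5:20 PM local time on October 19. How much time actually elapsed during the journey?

14 hours

Departure in UTC: 6:50 PM − 3:30 = 3:20 PM on Oct 18.
Arrival in UTC: 5:20 PM − 12:00 = 5:20 AM on Oct 19.
Elapsed = 5:20 AM − 3:20 PM (+1 day) = 14 hours.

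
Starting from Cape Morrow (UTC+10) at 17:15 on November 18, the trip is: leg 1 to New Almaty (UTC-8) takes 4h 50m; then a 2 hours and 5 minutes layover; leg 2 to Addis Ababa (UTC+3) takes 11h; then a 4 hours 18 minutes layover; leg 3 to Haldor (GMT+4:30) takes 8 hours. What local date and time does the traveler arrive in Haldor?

17:58 on Nov 19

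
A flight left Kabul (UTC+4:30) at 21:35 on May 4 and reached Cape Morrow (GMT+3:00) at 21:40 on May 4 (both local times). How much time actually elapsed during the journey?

Departure in UTC: 21:35 − 4:30 = 17:05 on May 4.
Arrival in UTC: 21:40 − 3:00 = 18:40 on May 4.
Elapsed = 18:40 − 17:05 = 1 hour 35 minutes.

1 hour 35 minutes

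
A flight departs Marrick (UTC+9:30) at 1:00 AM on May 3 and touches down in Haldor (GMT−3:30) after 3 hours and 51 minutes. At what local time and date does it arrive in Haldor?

Convert departure to UTC: 1:00 AM − 9:30 = 3:30 PM UTC on May 2.
Add 3 hours 51 minutes travel time → 7:21 PM UTC.
Haldor is UTC−3:30, so local arrival = 7:21 PM − 3:30 = 3:51 PM on May 2.

3:51 PM on May 2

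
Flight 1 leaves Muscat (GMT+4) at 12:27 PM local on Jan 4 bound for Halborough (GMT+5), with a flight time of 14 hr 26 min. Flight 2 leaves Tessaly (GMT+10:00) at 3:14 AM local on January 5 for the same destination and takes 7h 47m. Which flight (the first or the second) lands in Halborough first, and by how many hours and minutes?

the first, by 2 hours 8 minutes

Flight 1 in UTC: 12:27 PM − 4:00 = 8:27 AM on Jan 4.
+14 hours and 26 minutes → arrive 10:53 PM UTC on Jan 4.
Flight 2 in UTC: 3:14 AM − 10:00 = 5:14 PM on Jan 4.
+7 hours and 47 minutes → arrive 1:01 AM UTC on Jan 5.
Flight 1 lands earlier by 2 hours 8 minutes.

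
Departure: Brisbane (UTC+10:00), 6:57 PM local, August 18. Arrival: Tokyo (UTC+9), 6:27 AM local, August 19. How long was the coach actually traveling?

Tokyo is 1:00 behind Brisbane.
Clock-face elapsed time (ignoring zones) is 11 hours 30 minutes.
Actual elapsed = 11 hours 30 minutes + 1:00 = 12 hours 30 minutes.

12 hours 30 minutes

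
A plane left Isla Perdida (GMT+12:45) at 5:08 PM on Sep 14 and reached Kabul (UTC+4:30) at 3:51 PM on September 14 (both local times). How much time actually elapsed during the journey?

6 hours 58 minutes

Departure in UTC: 5:08 PM − 12:45 = 4:23 AM on Sep 14.
Arrival in UTC: 3:51 PM − 4:30 = 11:21 AM on Sep 14.
Elapsed = 11:21 AM − 4:23 AM = 6 hours 58 minutes.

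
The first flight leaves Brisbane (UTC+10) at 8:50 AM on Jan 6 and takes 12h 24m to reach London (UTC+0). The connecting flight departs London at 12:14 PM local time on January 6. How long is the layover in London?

1 hour

Convert departure to UTC: 8:50 AM − 10:00 = 10:50 PM UTC on Jan 5.
Add 12 hours and 24 minutes flight time → 11:14 AM UTC (Jan 6).
London is UTC+0, so local arrival is the same: 11:14 AM on Jan 6.
Layover = 12:14 PM − 11:14 AM = 1 hour.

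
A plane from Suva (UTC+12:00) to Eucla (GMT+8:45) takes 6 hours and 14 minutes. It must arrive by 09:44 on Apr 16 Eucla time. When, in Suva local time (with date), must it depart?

Target arrival in UTC: 09:44 − 8:45 = 00:59 on Apr 16.
Subtract 6 hours and 14 minutes → departure 18:45 UTC on Apr 15.
Suva is UTC+12:00: 18:45 + 12:00 = 06:45 on Apr 16.

06:45 on April 16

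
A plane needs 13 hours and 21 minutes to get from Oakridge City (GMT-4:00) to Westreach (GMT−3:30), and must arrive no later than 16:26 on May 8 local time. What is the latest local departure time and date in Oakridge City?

Target arrival in UTC: 16:26 + 3:30 = 19:56 on May 8.
Subtract 13 hours and 21 minutes → departure 06:35 UTC on May 8.
Oakridge City is UTC−4:00: 06:35 − 4:00 = 02:35 on May 8.

02:35 on May 8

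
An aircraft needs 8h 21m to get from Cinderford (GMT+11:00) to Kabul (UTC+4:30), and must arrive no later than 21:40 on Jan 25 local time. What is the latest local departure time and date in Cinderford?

19:49 on Jan 25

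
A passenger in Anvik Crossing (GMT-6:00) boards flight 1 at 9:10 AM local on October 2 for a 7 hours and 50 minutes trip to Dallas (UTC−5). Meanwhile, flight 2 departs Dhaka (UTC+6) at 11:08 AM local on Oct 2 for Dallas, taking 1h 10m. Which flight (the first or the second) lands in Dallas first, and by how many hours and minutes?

Flight 1 in UTC: 9:10 AM + 6:00 = 3:10 PM on Oct 2.
+7 hours 50 minutes → arrive 11:00 PM UTC on Oct 2.
Flight 2 in UTC: 11:08 AM − 6:00 = 5:08 AM on Oct 2.
+1 hour and 10 minutes → arrive 6:18 AM UTC on Oct 2.
Flight 2 lands earlier by 16 hours 42 minutes.

the second, by 16 hours 42 minutes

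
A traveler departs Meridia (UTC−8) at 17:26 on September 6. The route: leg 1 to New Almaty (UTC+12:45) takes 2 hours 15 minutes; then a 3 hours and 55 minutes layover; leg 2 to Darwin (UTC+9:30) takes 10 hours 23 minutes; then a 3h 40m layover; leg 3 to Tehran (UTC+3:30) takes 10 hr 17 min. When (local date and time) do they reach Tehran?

Convert departure to UTC: 17:26 + 8:00 = 01:26 UTC on Sep 7.
Add 2 hours and 15 minutes leg 1 → 03:41 UTC.
Add 3 hours and 55 minutes layover in New Almaty → 07:36 UTC.
Add 10 hours and 23 minutes leg 2 → 17:59 UTC.
Add 3 hours 40 minutes layover in Darwin → 21:39 UTC.
Add 10 hours 17 minutes leg 3 → 07:56 UTC (Sep 8).
Tehran is UTC+3:30, so local arrival = 07:56 + 3:30 = 11:26 on Sep 8.

11:26 on September 8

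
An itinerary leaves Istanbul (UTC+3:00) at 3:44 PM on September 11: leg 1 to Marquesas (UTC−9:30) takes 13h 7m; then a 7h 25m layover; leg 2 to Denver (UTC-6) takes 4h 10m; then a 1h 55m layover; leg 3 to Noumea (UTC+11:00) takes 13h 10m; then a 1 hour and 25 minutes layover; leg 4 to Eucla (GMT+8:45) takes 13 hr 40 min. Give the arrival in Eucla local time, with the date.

Convert departure to UTC: 3:44 PM − 3:00 = 12:44 PM UTC on Sep 11.
Add 13 hours and 7 minutes leg 1 → 1:51 AM UTC (Sep 12).
Add 7 hours and 25 minutes layover in Marquesas → 9:16 AM UTC.
Add 4 hours and 10 minutes leg 2 → 1:26 PM UTC.
Add 1 hour 55 minutes layover in Denver → 3:21 PM UTC.
Add 13 hours 10 minutes leg 3 → 4:31 AM UTC (Sep 13).
Add 1 hour 25 minutes layover in Noumea → 5:56 AM UTC.
Add 13 hours and 40 minutes leg 4 → 7:36 PM UTC.
Eucla is UTC+8:45, so local arrival = 7:36 PM + 8:45 = 4:21 AM on Sep 14.

4:21 AM on Sep 14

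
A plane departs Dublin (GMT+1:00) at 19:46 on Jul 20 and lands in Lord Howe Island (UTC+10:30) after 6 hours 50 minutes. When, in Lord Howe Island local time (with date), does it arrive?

12:06 on Jul 21

Lord Howe Island is 9:30 ahead of Dublin.
After 6 hours 50 minutes it is 02:36 (Jul 21) in Dublin.
Shift by the zone difference: 02:36 + 9:30 = 12:06 on Jul 21 in Lord Howe Island.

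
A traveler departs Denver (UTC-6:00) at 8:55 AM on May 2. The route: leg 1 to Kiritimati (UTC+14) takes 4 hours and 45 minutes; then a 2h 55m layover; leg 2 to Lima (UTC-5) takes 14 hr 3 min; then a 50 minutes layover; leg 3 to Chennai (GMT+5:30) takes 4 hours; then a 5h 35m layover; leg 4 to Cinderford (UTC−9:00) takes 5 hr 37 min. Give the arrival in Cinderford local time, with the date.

7:40 PM on May 3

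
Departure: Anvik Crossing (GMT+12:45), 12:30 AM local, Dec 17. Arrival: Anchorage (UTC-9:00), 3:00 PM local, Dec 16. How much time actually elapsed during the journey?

12 hours 15 minutes

Departure in UTC: 12:30 AM − 12:45 = 11:45 AM on Dec 16.
Arrival in UTC: 3:00 PM + 9:00 = 12:00 AM on Dec 17.
Elapsed = 12:00 AM − 11:45 AM (+1 day) = 12 hours 15 minutes.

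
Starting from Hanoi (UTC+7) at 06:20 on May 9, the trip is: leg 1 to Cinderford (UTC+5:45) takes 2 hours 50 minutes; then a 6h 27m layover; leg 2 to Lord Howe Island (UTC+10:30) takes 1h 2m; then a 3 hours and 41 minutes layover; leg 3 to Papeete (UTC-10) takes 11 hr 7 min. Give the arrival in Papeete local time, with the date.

14:27 on May 9

Convert departure to UTC: 06:20 − 7:00 = 23:20 UTC on May 8.
Add 2 hours 50 minutes leg 1 → 02:10 UTC (May 9).
Add 6 hours and 27 minutes layover in Cinderford → 08:37 UTC.
Add 1 hour 2 minutes leg 2 → 09:39 UTC.
Add 3 hours 41 minutes layover in Lord Howe Island → 13:20 UTC.
Add 11 hours and 7 minutes leg 3 → 00:27 UTC (May 10).
Papeete is UTC−10:00, so local arrival = 00:27 − 10:00 = 14:27 on May 9.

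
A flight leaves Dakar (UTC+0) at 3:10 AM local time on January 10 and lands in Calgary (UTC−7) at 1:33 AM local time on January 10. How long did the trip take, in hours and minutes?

Departure is already UTC: 3:10 AM on Jan 10.
Arrival in UTC: 1:33 AM + 7:00 = 8:33 AM on Jan 10.
Elapsed = 8:33 AM − 3:10 AM = 5 hours 23 minutes.

5 hours 23 minutes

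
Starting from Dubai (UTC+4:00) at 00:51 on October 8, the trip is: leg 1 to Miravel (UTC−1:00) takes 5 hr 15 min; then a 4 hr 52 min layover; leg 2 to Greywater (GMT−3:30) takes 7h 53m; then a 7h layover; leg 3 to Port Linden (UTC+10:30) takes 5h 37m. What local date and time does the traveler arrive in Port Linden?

Convert departure to UTC: 00:51 − 4:00 = 20:51 UTC on Oct 7.
Add 5 hours 15 minutes leg 1 → 02:06 UTC (Oct 8).
Add 4 hours 52 minutes layover in Miravel → 06:58 UTC.
Add 7 hours and 53 minutes leg 2 → 14:51 UTC.
Add 7 hours layover in Greywater → 21:51 UTC.
Add 5 hours 37 minutes leg 3 → 03:28 UTC (Oct 9).
Port Linden is UTC+10:30, so local arrival = 03:28 + 10:30 = 13:58 on Oct 9.

13:58 on October 9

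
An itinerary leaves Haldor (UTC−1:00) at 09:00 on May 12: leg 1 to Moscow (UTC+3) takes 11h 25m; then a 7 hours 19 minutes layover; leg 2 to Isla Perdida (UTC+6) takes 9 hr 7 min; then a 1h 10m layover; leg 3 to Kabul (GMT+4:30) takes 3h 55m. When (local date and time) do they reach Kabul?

23:26 on May 13

Convert departure to UTC: 09:00 + 1:00 = 10:00 UTC on May 12.
Add 11 hours and 25 minutes leg 1 → 21:25 UTC.
Add 7 hours 19 minutes layover in Moscow → 04:44 UTC (May 13).
Add 9 hours and 7 minutes leg 2 → 13:51 UTC.
Add 1 hour and 10 minutes layover in Isla Perdida → 15:01 UTC.
Add 3 hours 55 minutes leg 3 → 18:56 UTC.
Kabul is UTC+4:30, so local arrival = 18:56 + 4:30 = 23:26 on May 13.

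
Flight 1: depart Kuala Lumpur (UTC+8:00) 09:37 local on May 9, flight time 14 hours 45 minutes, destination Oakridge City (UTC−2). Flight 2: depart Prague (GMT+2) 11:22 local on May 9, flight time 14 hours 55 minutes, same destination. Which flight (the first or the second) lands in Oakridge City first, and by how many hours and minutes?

Flight 1 in UTC: 09:37 − 8:00 = 01:37 on May 9.
+14 hours and 45 minutes → arrive 16:22 UTC on May 9.
Flight 2 in UTC: 11:22 − 2:00 = 09:22 on May 9.
+14 hours 55 minutes → arrive 00:17 UTC on May 10.
Flight 1 lands earlier by 7 hours 55 minutes.

the first, by 7 hours 55 minutes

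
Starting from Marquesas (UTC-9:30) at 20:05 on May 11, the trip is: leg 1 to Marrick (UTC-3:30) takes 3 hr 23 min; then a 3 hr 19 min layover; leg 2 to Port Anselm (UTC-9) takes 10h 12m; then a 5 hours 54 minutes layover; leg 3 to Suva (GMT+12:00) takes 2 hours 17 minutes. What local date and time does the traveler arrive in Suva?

Convert departure to UTC: 20:05 + 9:30 = 05:35 UTC on May 12.
Add 3 hours and 23 minutes leg 1 → 08:58 UTC.
Add 3 hours 19 minutes layover in Marrick → 12:17 UTC.
Add 10 hours 12 minutes leg 2 → 22:29 UTC.
Add 5 hours 54 minutes layover in Port Anselm → 04:23 UTC (May 13).
Add 2 hours 17 minutes leg 3 → 06:40 UTC.
Suva is UTC+12:00, so local arrival = 06:40 + 12:00 = 18:40 on May 13.

18:40 on May 13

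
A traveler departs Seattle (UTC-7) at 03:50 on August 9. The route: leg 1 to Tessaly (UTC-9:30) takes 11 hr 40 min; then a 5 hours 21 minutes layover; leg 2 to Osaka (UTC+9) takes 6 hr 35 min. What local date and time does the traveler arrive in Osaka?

19:26 on Aug 10

Convert departure to UTC: 03:50 + 7:00 = 10:50 UTC on Aug 9.
Add 11 hours 40 minutes leg 1 → 22:30 UTC.
Add 5 hours 21 minutes layover in Tessaly → 03:51 UTC (Aug 10).
Add 6 hours and 35 minutes leg 2 → 10:26 UTC.
Osaka is UTC+9:00, so local arrival = 10:26 + 9:00 = 19:26 on Aug 10.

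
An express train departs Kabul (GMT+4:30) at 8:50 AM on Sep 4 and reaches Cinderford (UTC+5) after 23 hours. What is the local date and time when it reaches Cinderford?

8:20 AM on September 5

Convert departure to UTC: 8:50 AM − 4:30 = 4:20 AM UTC on Sep 4.
Add 23 hours travel time → 3:20 AM UTC (Sep 5).
Cinderford is UTC+5:00, so local arrival = 3:20 AM + 5:00 = 8:20 AM on Sep 5.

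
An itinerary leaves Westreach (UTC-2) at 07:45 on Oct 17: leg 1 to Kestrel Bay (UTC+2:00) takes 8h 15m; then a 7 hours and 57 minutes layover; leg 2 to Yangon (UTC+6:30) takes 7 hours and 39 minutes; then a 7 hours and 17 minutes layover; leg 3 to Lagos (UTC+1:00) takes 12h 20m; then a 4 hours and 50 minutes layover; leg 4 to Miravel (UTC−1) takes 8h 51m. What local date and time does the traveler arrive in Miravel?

Convert departure to UTC: 07:45 + 2:00 = 09:45 UTC on Oct 17.
Add 8 hours 15 minutes leg 1 → 18:00 UTC.
Add 7 hours 57 minutes layover in Kestrel Bay → 01:57 UTC (Oct 18).
Add 7 hours 39 minutes leg 2 → 09:36 UTC.
Add 7 hours 17 minutes layover in Yangon → 16:53 UTC.
Add 12 hours 20 minutes leg 3 → 05:13 UTC (Oct 19).
Add 4 hours 50 minutes layover in Lagos → 10:03 UTC.
Add 8 hours and 51 minutes leg 4 → 18:54 UTC.
Miravel is UTC−1:00, so local arrival = 18:54 − 1:00 = 17:54 on Oct 19.

17:54 on Oct 19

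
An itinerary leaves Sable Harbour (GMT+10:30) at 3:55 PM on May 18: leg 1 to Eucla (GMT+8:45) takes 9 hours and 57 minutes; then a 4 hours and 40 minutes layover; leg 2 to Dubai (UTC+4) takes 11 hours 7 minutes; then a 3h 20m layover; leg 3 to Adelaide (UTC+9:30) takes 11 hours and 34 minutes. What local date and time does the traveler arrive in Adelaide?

7:33 AM on May 20

Convert departure to UTC: 3:55 PM − 10:30 = 5:25 AM UTC on May 18.
Add 9 hours 57 minutes leg 1 → 3:22 PM UTC.
Add 4 hours 40 minutes layover in Eucla → 8:02 PM UTC.
Add 11 hours 7 minutes leg 2 → 7:09 AM UTC (May 19).
Add 3 hours and 20 minutes layover in Dubai → 10:29 AM UTC.
Add 11 hours and 34 minutes leg 3 → 10:03 PM UTC.
Adelaide is UTC+9:30, so local arrival = 10:03 PM + 9:30 = 7:33 AM on May 20.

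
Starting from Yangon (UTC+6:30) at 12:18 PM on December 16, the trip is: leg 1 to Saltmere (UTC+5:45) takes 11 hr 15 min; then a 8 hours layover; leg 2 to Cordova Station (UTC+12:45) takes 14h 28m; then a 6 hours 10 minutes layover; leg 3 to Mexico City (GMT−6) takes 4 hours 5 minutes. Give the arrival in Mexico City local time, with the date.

Convert departure to UTC: 12:18 PM − 6:30 = 5:48 AM UTC on Dec 16.
Add 11 hours and 15 minutes leg 1 → 5:03 PM UTC.
Add 8 hours layover in Saltmere → 1:03 AM UTC (Dec 17).
Add 14 hours 28 minutes leg 2 → 3:31 PM UTC.
Add 6 hours 10 minutes layover in Cordova Station → 9:41 PM UTC.
Add 4 hours and 5 minutes leg 3 → 1:46 AM UTC (Dec 18).
Mexico City is UTC−6:00, so local arrival = 1:46 AM − 6:00 = 7:46 PM on Dec 17.

7:46 PM on Dec 17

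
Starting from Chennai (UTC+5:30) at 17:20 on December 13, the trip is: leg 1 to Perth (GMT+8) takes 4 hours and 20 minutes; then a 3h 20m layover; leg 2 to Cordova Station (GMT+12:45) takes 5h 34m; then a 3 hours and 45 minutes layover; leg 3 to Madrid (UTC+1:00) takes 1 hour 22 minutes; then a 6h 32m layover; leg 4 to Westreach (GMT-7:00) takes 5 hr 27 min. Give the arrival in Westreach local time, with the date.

Convert departure to UTC: 17:20 − 5:30 = 11:50 UTC on Dec 13.
Add 4 hours 20 minutes leg 1 → 16:10 UTC.
Add 3 hours and 20 minutes layover in Perth → 19:30 UTC.
Add 5 hours and 34 minutes leg 2 → 01:04 UTC (Dec 14).
Add 3 hours 45 minutes layover in Cordova Station → 04:49 UTC.
Add 1 hour and 22 minutes leg 3 → 06:11 UTC.
Add 6 hours and 32 minutes layover in Madrid → 12:43 UTC.
Add 5 hours and 27 minutes leg 4 → 18:10 UTC.
Westreach is UTC−7:00, so local arrival = 18:10 − 7:00 = 11:10 on Dec 14.

11:10 on Dec 14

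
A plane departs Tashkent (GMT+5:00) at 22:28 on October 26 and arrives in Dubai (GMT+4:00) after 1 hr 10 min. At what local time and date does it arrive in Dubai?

Convert departure to UTC: 22:28 − 5:00 = 17:28 UTC on Oct 26.
Add 1 hour and 10 minutes travel time → 18:38 UTC.
Dubai is UTC+4:00, so local arrival = 18:38 + 4:00 = 22:38 on Oct 26.

22:38 on October 26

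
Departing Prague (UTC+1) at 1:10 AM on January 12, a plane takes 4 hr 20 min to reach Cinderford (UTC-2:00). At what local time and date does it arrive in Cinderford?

2:30 AM on Jan 12

Cinderford is 3:00 behind Prague.
After 4 hours and 20 minutes it is 5:30 AM in Prague.
Shift by the zone difference: 5:30 AM − 3:00 = 2:30 AM on Jan 12 in Cinderford.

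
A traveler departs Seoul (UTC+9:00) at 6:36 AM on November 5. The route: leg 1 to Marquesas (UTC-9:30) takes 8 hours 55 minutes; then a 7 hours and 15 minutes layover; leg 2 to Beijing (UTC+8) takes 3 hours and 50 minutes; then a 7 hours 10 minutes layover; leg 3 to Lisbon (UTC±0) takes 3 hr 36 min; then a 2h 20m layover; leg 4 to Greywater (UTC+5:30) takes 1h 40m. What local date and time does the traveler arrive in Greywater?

Convert departure to UTC: 6:36 AM − 9:00 = 9:36 PM UTC on Nov 4.
Add 8 hours and 55 minutes leg 1 → 6:31 AM UTC (Nov 5).
Add 7 hours and 15 minutes layover in Marquesas → 1:46 PM UTC.
Add 3 hours 50 minutes leg 2 → 5:36 PM UTC.
Add 7 hours 10 minutes layover in Beijing → 12:46 AM UTC (Nov 6).
Add 3 hours 36 minutes leg 3 → 4:22 AM UTC.
Add 2 hours 20 minutes layover in Lisbon → 6:42 AM UTC.
Add 1 hour 40 minutes leg 4 → 8:22 AM UTC.
Greywater is UTC+5:30, so local arrival = 8:22 AM + 5:30 = 1:52 PM on Nov 6.

1:52 PM on November 6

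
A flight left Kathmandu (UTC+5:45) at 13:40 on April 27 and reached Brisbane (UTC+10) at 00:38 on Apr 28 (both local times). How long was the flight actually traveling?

6 hours 43 minutes

Brisbane is 4:15 ahead of Kathmandu.
Clock-face elapsed time (ignoring zones) is 10 hours 58 minutes.
Actual elapsed = 10 hours 58 minutes − 4:15 = 6 hours 43 minutes.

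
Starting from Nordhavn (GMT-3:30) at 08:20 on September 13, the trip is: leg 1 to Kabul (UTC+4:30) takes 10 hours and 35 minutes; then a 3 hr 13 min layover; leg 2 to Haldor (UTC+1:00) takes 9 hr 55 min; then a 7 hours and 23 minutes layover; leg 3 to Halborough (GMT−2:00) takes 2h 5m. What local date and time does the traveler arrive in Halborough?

Convert departure to UTC: 08:20 + 3:30 = 11:50 UTC on Sep 13.
Add 10 hours 35 minutes leg 1 → 22:25 UTC.
Add 3 hours and 13 minutes layover in Kabul → 01:38 UTC (Sep 14).
Add 9 hours 55 minutes leg 2 → 11:33 UTC.
Add 7 hours and 23 minutes layover in Haldor → 18:56 UTC.
Add 2 hours 5 minutes leg 3 → 21:01 UTC.
Halborough is UTC−2:00, so local arrival = 21:01 − 2:00 = 19:01 on Sep 14.

19:01 on September 14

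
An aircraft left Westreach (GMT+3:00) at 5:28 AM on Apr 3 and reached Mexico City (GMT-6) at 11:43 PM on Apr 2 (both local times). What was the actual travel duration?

Mexico City is 9:00 behind Westreach.
Clock-face elapsed time (ignoring zones) is −5 hours 45 minutes.
Actual elapsed = −5 hours 45 minutes + 9:00 = 3 hours 15 minutes.

3 hours 15 minutes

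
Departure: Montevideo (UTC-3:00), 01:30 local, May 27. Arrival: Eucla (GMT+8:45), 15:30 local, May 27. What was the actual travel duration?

2 hours 15 minutes

Departure in UTC: 01:30 + 3:00 = 04:30 on May 27.
Arrival in UTC: 15:30 − 8:45 = 06:45 on May 27.
Elapsed = 06:45 − 04:30 = 2 hours 15 minutes.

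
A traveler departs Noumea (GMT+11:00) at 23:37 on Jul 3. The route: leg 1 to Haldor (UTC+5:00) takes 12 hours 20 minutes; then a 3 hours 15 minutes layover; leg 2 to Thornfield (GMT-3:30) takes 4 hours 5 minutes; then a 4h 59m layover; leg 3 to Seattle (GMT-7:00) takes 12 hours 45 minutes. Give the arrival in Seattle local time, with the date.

Convert departure to UTC: 23:37 − 11:00 = 12:37 UTC on Jul 3.
Add 12 hours 20 minutes leg 1 → 00:57 UTC (Jul 4).
Add 3 hours and 15 minutes layover in Haldor → 04:12 UTC.
Add 4 hours 5 minutes leg 2 → 08:17 UTC.
Add 4 hours 59 minutes layover in Thornfield → 13:16 UTC.
Add 12 hours and 45 minutes leg 3 → 02:01 UTC (Jul 5).
Seattle is UTC−7:00, so local arrival = 02:01 − 7:00 = 19:01 on Jul 4.

19:01 on Jul 4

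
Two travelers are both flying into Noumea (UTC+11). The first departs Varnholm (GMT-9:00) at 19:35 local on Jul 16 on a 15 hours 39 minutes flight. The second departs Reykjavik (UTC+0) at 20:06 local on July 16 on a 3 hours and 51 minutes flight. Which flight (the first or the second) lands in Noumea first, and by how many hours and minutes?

the second, by 20 hours 17 minutes

Flight 1 in UTC: 19:35 + 9:00 = 04:35 on Jul 17.
+15 hours and 39 minutes → arrive 20:14 UTC on Jul 17.
Flight 2 departs at 20:06 UTC (Jul 16).
+3 hours and 51 minutes → arrive 23:57 UTC on Jul 16.
Flight 2 lands earlier by 20 hours 17 minutes.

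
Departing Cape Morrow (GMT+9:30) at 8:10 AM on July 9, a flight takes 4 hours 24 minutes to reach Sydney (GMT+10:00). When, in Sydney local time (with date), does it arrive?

1:04 PM on July 9

Convert departure to UTC: 8:10 AM − 9:30 = 10:40 PM UTC on Jul 8.
Add 4 hours 24 minutes travel time → 3:04 AM UTC (Jul 9).
Sydney is UTC+10:00, so local arrival = 3:04 AM + 10:00 = 1:04 PM on Jul 9.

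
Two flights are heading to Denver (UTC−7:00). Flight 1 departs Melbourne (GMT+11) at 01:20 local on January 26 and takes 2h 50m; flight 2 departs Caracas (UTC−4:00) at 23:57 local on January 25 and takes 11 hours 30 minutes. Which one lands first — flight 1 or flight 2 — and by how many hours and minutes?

Flight 1 in UTC: 01:20 − 11:00 = 14:20 on Jan 25.
+2 hours 50 minutes → arrive 17:10 UTC on Jan 25.
Flight 2 in UTC: 23:57 + 4:00 = 03:57 on Jan 26.
+11 hours 30 minutes → arrive 15:27 UTC on Jan 26.
Flight 1 lands earlier by 22 hours 17 minutes.

the first, by 22 hours 17 minutes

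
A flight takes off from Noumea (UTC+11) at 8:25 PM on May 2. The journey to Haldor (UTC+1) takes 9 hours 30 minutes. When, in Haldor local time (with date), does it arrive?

Haldor is 10:00 behind Noumea.
After 9 hours and 30 minutes it is 5:55 AM (May 3) in Noumea.
Shift by the zone difference: 5:55 AM − 10:00 = 7:55 PM on May 2 in Haldor.

7:55 PM on May 2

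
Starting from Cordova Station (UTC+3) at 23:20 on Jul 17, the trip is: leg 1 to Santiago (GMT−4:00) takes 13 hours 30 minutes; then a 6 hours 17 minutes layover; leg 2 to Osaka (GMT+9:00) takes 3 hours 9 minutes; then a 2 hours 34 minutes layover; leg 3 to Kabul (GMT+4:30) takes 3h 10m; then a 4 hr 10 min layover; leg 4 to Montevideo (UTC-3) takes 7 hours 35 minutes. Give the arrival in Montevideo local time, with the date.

09:45 on Jul 19

Convert departure to UTC: 23:20 − 3:00 = 20:20 UTC on Jul 17.
Add 13 hours and 30 minutes leg 1 → 09:50 UTC (Jul 18).
Add 6 hours and 17 minutes layover in Santiago → 16:07 UTC.
Add 3 hours and 9 minutes leg 2 → 19:16 UTC.
Add 2 hours 34 minutes layover in Osaka → 21:50 UTC.
Add 3 hours and 10 minutes leg 3 → 01:00 UTC (Jul 19).
Add 4 hours 10 minutes layover in Kabul → 05:10 UTC.
Add 7 hours 35 minutes leg 4 → 12:45 UTC.
Montevideo is UTC−3:00, so local arrival = 12:45 − 3:00 = 09:45 on Jul 19.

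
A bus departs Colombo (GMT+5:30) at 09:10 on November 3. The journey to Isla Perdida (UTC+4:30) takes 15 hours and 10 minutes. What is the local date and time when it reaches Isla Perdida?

23:20 on November 3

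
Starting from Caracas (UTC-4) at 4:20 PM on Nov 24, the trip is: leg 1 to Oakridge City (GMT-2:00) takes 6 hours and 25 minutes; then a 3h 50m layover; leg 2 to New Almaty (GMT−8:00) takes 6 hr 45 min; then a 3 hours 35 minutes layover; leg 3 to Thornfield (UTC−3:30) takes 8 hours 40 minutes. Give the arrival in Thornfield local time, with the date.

Convert departure to UTC: 4:20 PM + 4:00 = 8:20 PM UTC on Nov 24.
Add 6 hours and 25 minutes leg 1 → 2:45 AM UTC (Nov 25).
Add 3 hours and 50 minutes layover in Oakridge City → 6:35 AM UTC.
Add 6 hours and 45 minutes leg 2 → 1:20 PM UTC.
Add 3 hours 35 minutes layover in New Almaty → 4:55 PM UTC.
Add 8 hours and 40 minutes leg 3 → 1:35 AM UTC (Nov 26).
Thornfield is UTC−3:30, so local arrival = 1:35 AM − 3:30 = 10:05 PM on Nov 25.

10:05 PM on November 25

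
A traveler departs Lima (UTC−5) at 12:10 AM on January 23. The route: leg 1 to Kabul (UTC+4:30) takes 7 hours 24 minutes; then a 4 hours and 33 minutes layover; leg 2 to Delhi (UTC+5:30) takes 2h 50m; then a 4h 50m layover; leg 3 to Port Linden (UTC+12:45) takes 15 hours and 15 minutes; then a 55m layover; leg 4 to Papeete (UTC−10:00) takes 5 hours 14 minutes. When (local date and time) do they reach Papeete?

12:11 PM on Jan 24

Convert departure to UTC: 12:10 AM + 5:00 = 5:10 AM UTC on Jan 23.
Add 7 hours 24 minutes leg 1 → 12:34 PM UTC.
Add 4 hours 33 minutes layover in Kabul → 5:07 PM UTC.
Add 2 hours and 50 minutes leg 2 → 7:57 PM UTC.
Add 4 hours and 50 minutes layover in Delhi → 12:47 AM UTC (Jan 24).
Add 15 hours 15 minutes leg 3 → 4:02 PM UTC.
Add 55 minutes layover in Port Linden → 4:57 PM UTC.
Add 5 hours and 14 minutes leg 4 → 10:11 PM UTC.
Papeete is UTC−10:00, so local arrival = 10:11 PM − 10:00 = 12:11 PM on Jan 24.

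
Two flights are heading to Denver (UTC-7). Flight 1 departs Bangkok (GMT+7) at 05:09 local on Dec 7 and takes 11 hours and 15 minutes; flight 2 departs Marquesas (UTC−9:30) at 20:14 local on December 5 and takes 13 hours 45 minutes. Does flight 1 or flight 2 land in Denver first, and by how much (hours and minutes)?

Flight 1 in UTC: 05:09 − 7:00 = 22:09 on Dec 6.
+11 hours and 15 minutes → arrive 09:24 UTC on Dec 7.
Flight 2 in UTC: 20:14 + 9:30 = 05:44 on Dec 6.
+13 hours 45 minutes → arrive 19:29 UTC on Dec 6.
Flight 2 lands earlier by 13 hours 55 minutes.

the second, by 13 hours 55 minutes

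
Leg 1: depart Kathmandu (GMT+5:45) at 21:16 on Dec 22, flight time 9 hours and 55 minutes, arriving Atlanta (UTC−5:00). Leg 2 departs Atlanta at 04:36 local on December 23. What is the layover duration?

Convert departure to UTC: 21:16 − 5:45 = 15:31 UTC on Dec 22.
Add 9 hours 55 minutes flight time → 01:26 UTC (Dec 23).
Atlanta is UTC−5:00, so local arrival = 01:26 − 5:00 = 20:26 on Dec 22.
Layover = 04:36 − 20:26 (+1 day) = 8 hours 10 minutes.

8 hours 10 minutes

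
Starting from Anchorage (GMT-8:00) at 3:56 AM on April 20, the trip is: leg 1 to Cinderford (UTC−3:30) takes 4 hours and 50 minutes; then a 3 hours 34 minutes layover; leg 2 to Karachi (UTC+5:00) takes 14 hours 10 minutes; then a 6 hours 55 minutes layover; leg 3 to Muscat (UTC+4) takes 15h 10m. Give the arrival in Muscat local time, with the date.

Convert departure to UTC: 3:56 AM + 8:00 = 11:56 AM UTC on Apr 20.
Add 4 hours and 50 minutes leg 1 → 4:46 PM UTC.
Add 3 hours and 34 minutes layover in Cinderford → 8:20 PM UTC.
Add 14 hours 10 minutes leg 2 → 10:30 AM UTC (Apr 21).
Add 6 hours and 55 minutes layover in Karachi → 5:25 PM UTC.
Add 15 hours and 10 minutes leg 3 → 8:35 AM UTC (Apr 22).
Muscat is UTC+4:00, so local arrival = 8:35 AM + 4:00 = 12:35 PM on Apr 22.

12:35 PM on April 22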